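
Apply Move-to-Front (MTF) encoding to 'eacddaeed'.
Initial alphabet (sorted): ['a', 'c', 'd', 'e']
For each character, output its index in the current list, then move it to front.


MTF encoding:
'e': index 3 in ['a', 'c', 'd', 'e'] -> ['e', 'a', 'c', 'd']
'a': index 1 in ['e', 'a', 'c', 'd'] -> ['a', 'e', 'c', 'd']
'c': index 2 in ['a', 'e', 'c', 'd'] -> ['c', 'a', 'e', 'd']
'd': index 3 in ['c', 'a', 'e', 'd'] -> ['d', 'c', 'a', 'e']
'd': index 0 in ['d', 'c', 'a', 'e'] -> ['d', 'c', 'a', 'e']
'a': index 2 in ['d', 'c', 'a', 'e'] -> ['a', 'd', 'c', 'e']
'e': index 3 in ['a', 'd', 'c', 'e'] -> ['e', 'a', 'd', 'c']
'e': index 0 in ['e', 'a', 'd', 'c'] -> ['e', 'a', 'd', 'c']
'd': index 2 in ['e', 'a', 'd', 'c'] -> ['d', 'e', 'a', 'c']


Output: [3, 1, 2, 3, 0, 2, 3, 0, 2]


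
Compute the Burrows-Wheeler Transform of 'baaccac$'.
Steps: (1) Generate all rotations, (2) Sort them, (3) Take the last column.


Rotations (sorted):
  0: $baaccac -> last char: c
  1: aaccac$b -> last char: b
  2: ac$baacc -> last char: c
  3: accac$ba -> last char: a
  4: baaccac$ -> last char: $
  5: c$baacca -> last char: a
  6: cac$baac -> last char: c
  7: ccac$baa -> last char: a


BWT = cbca$aca


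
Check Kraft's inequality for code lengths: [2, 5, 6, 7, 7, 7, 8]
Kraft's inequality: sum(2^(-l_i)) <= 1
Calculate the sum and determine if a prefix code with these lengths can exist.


Sum = 2^(-2) + 2^(-5) + 2^(-6) + 2^(-7) + 2^(-7) + 2^(-7) + 2^(-8)
    = 0.25 + 0.03125 + 0.015625 + 0.0078125 + 0.0078125 + 0.0078125 + 0.00390625
    = 83/256 = 0.32421875
Since 0.32421875 <= 1, Kraft's inequality IS satisfied.
A prefix code with these lengths CAN exist.

Kraft sum = 0.32421875. Satisfied.


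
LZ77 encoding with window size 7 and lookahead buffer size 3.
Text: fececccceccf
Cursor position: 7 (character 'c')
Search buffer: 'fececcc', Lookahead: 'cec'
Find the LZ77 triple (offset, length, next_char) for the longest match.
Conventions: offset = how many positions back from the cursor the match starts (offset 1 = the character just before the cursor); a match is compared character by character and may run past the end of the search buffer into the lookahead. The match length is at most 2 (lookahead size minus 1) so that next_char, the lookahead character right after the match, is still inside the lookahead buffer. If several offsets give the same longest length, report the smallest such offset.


Try each offset into the search buffer:
  offset=1 (pos 6, char 'c'): match length 1
  offset=2 (pos 5, char 'c'): match length 1
  offset=3 (pos 4, char 'c'): match length 1
  offset=4 (pos 3, char 'e'): match length 0
  offset=5 (pos 2, char 'c'): match length 2
  offset=6 (pos 1, char 'e'): match length 0
  offset=7 (pos 0, char 'f'): match length 0
Longest match has length 2 at offset 5.
next_char = character at position 7 + 2 = 9 -> 'c'

Best match: offset=5, length=2 (matching 'ce' starting at position 2)
LZ77 triple: (5, 2, 'c')


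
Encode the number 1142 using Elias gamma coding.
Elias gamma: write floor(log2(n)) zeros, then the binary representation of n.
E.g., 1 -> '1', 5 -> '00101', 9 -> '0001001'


num_bits = floor(log2(1142)) + 1 = 11
leading_zeros = num_bits - 1 = 10
binary(1142) = 10001110110

Elias gamma(1142) = '0000000000' + '10001110110' = 000000000010001110110 (21 bits)


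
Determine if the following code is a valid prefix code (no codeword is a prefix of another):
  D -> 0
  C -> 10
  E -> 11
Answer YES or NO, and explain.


Checking each pair (does one codeword prefix another?):
  D='0' vs C='10': no prefix
  D='0' vs E='11': no prefix
  C='10' vs D='0': no prefix
  C='10' vs E='11': no prefix
  E='11' vs D='0': no prefix
  E='11' vs C='10': no prefix
No violation found over all pairs.

YES -- this is a valid prefix code. No codeword is a prefix of any other codeword.


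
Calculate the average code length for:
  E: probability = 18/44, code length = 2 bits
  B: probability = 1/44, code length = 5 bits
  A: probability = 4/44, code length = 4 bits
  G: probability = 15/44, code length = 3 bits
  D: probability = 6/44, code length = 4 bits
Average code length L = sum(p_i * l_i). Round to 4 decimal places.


Weighted contributions p_i * l_i:
  E: (18/44) * 2 = 36/44
  B: (1/44) * 5 = 5/44
  A: (4/44) * 4 = 16/44
  G: (15/44) * 3 = 45/44
  D: (6/44) * 4 = 24/44
Sum = (36 + 5 + 16 + 45 + 24)/44 = 126/44

L = 126/44 = 2.8636 bits/symbol


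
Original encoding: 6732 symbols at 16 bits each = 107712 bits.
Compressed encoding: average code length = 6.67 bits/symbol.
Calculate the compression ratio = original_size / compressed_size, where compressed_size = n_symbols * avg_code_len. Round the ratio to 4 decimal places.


original_size = n_symbols * orig_bits = 6732 * 16 = 107712 bits
compressed_size = n_symbols * avg_code_len = 6732 * 6.67 = 44902.44 bits
ratio = original_size / compressed_size = 107712 / 44902.44 = 2.3988

Compression ratio = 2.3988


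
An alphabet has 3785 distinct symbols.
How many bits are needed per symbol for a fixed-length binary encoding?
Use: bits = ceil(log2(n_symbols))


log2(3785) = 11.8861
Bracket: 2^11 = 2048 < 3785 <= 2^12 = 4096
So ceil(log2(3785)) = 12

bits = ceil(log2(3785)) = ceil(11.8861) = 12 bits


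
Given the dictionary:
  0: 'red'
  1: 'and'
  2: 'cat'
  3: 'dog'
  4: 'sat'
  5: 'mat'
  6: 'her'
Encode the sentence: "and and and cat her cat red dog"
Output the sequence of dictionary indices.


Look up each word in the dictionary:
  'and' -> 1
  'and' -> 1
  'and' -> 1
  'cat' -> 2
  'her' -> 6
  'cat' -> 2
  'red' -> 0
  'dog' -> 3

Encoded: [1, 1, 1, 2, 6, 2, 0, 3]


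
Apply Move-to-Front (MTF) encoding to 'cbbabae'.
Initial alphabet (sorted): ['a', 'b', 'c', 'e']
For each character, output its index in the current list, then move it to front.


MTF encoding:
'c': index 2 in ['a', 'b', 'c', 'e'] -> ['c', 'a', 'b', 'e']
'b': index 2 in ['c', 'a', 'b', 'e'] -> ['b', 'c', 'a', 'e']
'b': index 0 in ['b', 'c', 'a', 'e'] -> ['b', 'c', 'a', 'e']
'a': index 2 in ['b', 'c', 'a', 'e'] -> ['a', 'b', 'c', 'e']
'b': index 1 in ['a', 'b', 'c', 'e'] -> ['b', 'a', 'c', 'e']
'a': index 1 in ['b', 'a', 'c', 'e'] -> ['a', 'b', 'c', 'e']
'e': index 3 in ['a', 'b', 'c', 'e'] -> ['e', 'a', 'b', 'c']


Output: [2, 2, 0, 2, 1, 1, 3]


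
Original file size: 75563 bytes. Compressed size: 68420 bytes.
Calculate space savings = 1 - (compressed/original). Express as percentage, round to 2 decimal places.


ratio = compressed/original = 68420/75563 = 0.90547
savings = 1 - ratio = 1 - 0.90547 = 0.09453
as a percentage: 0.09453 * 100 = 9.45%

Space savings = 1 - 68420/75563 = 9.45%


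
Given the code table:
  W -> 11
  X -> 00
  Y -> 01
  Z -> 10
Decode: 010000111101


Decoding:
01 -> Y
00 -> X
00 -> X
11 -> W
11 -> W
01 -> Y


Result: YXXWWY


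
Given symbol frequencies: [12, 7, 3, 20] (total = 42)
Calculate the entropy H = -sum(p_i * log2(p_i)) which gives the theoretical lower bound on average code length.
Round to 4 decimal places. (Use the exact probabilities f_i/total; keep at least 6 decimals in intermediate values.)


Per-symbol terms -p_i * log2(p_i) with p_i = f_i/42:
  p = 12/42 = 0.285714: log2(p) = -1.807355, -p*log2(p) = 0.516387
  p = 7/42 = 0.166667: log2(p) = -2.584963, -p*log2(p) = 0.430827
  p = 3/42 = 0.071429: log2(p) = -3.807355, -p*log2(p) = 0.271954
  p = 20/42 = 0.476190: log2(p) = -1.070389, -p*log2(p) = 0.509709
H = 0.516387 + 0.430827 + 0.271954 + 0.509709 = 1.728877

H = 1.7289 bits/symbol


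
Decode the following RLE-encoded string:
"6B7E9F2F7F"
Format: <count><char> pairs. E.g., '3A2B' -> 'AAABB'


Expanding each <count><char> pair:
  6B -> 'BBBBBB'
  7E -> 'EEEEEEE'
  9F -> 'FFFFFFFFF'
  2F -> 'FF'
  7F -> 'FFFFFFF'

Decoded = BBBBBBEEEEEEEFFFFFFFFFFFFFFFFFF


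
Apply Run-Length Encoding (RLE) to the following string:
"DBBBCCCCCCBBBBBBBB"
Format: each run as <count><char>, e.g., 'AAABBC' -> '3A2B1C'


Scanning runs left to right:
  i=0: run of 'D' x 1 -> '1D'
  i=1: run of 'B' x 3 -> '3B'
  i=4: run of 'C' x 6 -> '6C'
  i=10: run of 'B' x 8 -> '8B'

RLE = 1D3B6C8B


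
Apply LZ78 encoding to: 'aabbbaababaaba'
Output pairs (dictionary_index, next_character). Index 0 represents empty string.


LZ78 encoding steps:
Dictionary: {0: ''}
Step 1: w='' (idx 0), next='a' -> output (0, 'a'), add 'a' as idx 1
Step 2: w='a' (idx 1), next='b' -> output (1, 'b'), add 'ab' as idx 2
Step 3: w='' (idx 0), next='b' -> output (0, 'b'), add 'b' as idx 3
Step 4: w='b' (idx 3), next='a' -> output (3, 'a'), add 'ba' as idx 4
Step 5: w='ab' (idx 2), next='a' -> output (2, 'a'), add 'aba' as idx 5
Step 6: w='ba' (idx 4), next='a' -> output (4, 'a'), add 'baa' as idx 6
Step 7: w='ba' (idx 4), end of input -> output (4, '')


Encoded: [(0, 'a'), (1, 'b'), (0, 'b'), (3, 'a'), (2, 'a'), (4, 'a'), (4, '')]


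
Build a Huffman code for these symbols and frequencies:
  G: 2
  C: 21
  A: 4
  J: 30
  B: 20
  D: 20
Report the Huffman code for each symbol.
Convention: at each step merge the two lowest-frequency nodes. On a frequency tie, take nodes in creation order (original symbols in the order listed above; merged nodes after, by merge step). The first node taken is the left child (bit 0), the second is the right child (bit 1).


Huffman tree construction:
Step 1: Merge G(2) + A(4) = 6
Step 2: Merge (G+A)(6) + B(20) = 26
Step 3: Merge D(20) + C(21) = 41
Step 4: Merge ((G+A)+B)(26) + J(30) = 56
Step 5: Merge (D+C)(41) + (((G+A)+B)+J)(56) = 97
Read each symbol's code off the tree from the root (left child = 0, right child = 1).

Codes:
  G: 1000 (length 4)
  C: 01 (length 2)
  A: 1001 (length 4)
  J: 11 (length 2)
  B: 101 (length 3)
  D: 00 (length 2)
Average code length: 226/97 = 2.3299 bits/symbol


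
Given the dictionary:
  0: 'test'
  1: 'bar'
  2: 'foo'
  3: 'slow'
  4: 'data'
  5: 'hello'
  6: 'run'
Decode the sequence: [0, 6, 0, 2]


Look up each index in the dictionary:
  0 -> 'test'
  6 -> 'run'
  0 -> 'test'
  2 -> 'foo'

Decoded: "test run test foo"


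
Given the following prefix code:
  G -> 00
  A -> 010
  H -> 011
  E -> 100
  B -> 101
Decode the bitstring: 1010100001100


Decoding step by step:
Bits 101 -> B
Bits 010 -> A
Bits 00 -> G
Bits 011 -> H
Bits 00 -> G


Decoded message: BAGHG


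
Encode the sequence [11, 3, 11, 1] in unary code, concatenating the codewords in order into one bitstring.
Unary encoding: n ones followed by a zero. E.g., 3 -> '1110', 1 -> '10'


Encode each number as n ones followed by a terminating 0:
  11 -> 111111111110 (12 bits)
  3 -> 1110 (4 bits)
  11 -> 111111111110 (12 bits)
  1 -> 10 (2 bits)
Total length = 12 + 4 + 12 + 2 = 30 bits.

Unary([11, 3, 11, 1]) = 111111111110111011111111111010 (30 bits)


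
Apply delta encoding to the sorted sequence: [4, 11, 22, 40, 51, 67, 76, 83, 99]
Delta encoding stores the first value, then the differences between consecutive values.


First value: 4
Deltas:
  11 - 4 = 7
  22 - 11 = 11
  40 - 22 = 18
  51 - 40 = 11
  67 - 51 = 16
  76 - 67 = 9
  83 - 76 = 7
  99 - 83 = 16


Delta encoded: [4, 7, 11, 18, 11, 16, 9, 7, 16]


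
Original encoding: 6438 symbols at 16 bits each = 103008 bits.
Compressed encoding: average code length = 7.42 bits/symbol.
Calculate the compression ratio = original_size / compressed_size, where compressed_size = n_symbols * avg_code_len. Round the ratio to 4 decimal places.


original_size = n_symbols * orig_bits = 6438 * 16 = 103008 bits
compressed_size = n_symbols * avg_code_len = 6438 * 7.42 = 47769.96 bits
ratio = original_size / compressed_size = 103008 / 47769.96 = 2.1563

Compression ratio = 2.1563


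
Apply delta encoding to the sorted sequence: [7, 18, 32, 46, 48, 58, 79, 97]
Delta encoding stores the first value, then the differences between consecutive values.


First value: 7
Deltas:
  18 - 7 = 11
  32 - 18 = 14
  46 - 32 = 14
  48 - 46 = 2
  58 - 48 = 10
  79 - 58 = 21
  97 - 79 = 18


Delta encoded: [7, 11, 14, 14, 2, 10, 21, 18]


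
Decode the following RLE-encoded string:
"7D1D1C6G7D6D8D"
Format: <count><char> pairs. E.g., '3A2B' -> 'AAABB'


Expanding each <count><char> pair:
  7D -> 'DDDDDDD'
  1D -> 'D'
  1C -> 'C'
  6G -> 'GGGGGG'
  7D -> 'DDDDDDD'
  6D -> 'DDDDDD'
  8D -> 'DDDDDDDD'

Decoded = DDDDDDDDCGGGGGGDDDDDDDDDDDDDDDDDDDDD


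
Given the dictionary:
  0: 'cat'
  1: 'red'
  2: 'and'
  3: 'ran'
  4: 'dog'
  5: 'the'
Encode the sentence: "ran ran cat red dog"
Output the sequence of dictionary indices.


Look up each word in the dictionary:
  'ran' -> 3
  'ran' -> 3
  'cat' -> 0
  'red' -> 1
  'dog' -> 4

Encoded: [3, 3, 0, 1, 4]


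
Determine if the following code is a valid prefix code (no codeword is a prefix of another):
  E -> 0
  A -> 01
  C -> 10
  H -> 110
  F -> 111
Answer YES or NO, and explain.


Checking each pair (does one codeword prefix another?):
  E='0' vs A='01': prefix -- VIOLATION

NO -- this is NOT a valid prefix code. E (0) is a prefix of A (01).


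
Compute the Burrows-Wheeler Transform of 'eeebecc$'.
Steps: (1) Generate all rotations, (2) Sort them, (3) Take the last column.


Rotations (sorted):
  0: $eeebecc -> last char: c
  1: becc$eee -> last char: e
  2: c$eeebec -> last char: c
  3: cc$eeebe -> last char: e
  4: ebecc$ee -> last char: e
  5: ecc$eeeb -> last char: b
  6: eebecc$e -> last char: e
  7: eeebecc$ -> last char: $


BWT = ceceebe$


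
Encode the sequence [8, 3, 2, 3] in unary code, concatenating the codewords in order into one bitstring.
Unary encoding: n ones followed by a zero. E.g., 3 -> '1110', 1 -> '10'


Encode each number as n ones followed by a terminating 0:
  8 -> 111111110 (9 bits)
  3 -> 1110 (4 bits)
  2 -> 110 (3 bits)
  3 -> 1110 (4 bits)
Total length = 9 + 4 + 3 + 4 = 20 bits.

Unary([8, 3, 2, 3]) = 11111111011101101110 (20 bits)


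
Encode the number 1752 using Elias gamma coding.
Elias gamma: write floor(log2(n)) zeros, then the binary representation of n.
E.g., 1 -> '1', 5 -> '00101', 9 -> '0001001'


num_bits = floor(log2(1752)) + 1 = 11
leading_zeros = num_bits - 1 = 10
binary(1752) = 11011011000

Elias gamma(1752) = '0000000000' + '11011011000' = 000000000011011011000 (21 bits)


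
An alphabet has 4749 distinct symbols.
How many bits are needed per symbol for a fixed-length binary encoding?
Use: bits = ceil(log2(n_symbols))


log2(4749) = 12.2134
Bracket: 2^12 = 4096 < 4749 <= 2^13 = 8192
So ceil(log2(4749)) = 13

bits = ceil(log2(4749)) = ceil(12.2134) = 13 bits


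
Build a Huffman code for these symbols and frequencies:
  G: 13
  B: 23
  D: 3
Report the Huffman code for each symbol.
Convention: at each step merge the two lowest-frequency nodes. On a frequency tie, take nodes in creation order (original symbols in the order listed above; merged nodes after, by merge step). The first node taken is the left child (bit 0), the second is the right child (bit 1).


Huffman tree construction:
Step 1: Merge D(3) + G(13) = 16
Step 2: Merge (D+G)(16) + B(23) = 39
Read each symbol's code off the tree from the root (left child = 0, right child = 1).

Codes:
  G: 01 (length 2)
  B: 1 (length 1)
  D: 00 (length 2)
Average code length: 55/39 = 1.4103 bits/symbol


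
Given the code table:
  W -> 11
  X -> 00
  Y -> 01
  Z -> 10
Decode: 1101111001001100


Decoding:
11 -> W
01 -> Y
11 -> W
10 -> Z
01 -> Y
00 -> X
11 -> W
00 -> X


Result: WYWZYXWX


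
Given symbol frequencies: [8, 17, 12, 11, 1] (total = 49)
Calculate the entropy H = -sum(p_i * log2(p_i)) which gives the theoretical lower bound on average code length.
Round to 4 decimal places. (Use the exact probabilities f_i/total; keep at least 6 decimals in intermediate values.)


Per-symbol terms -p_i * log2(p_i) with p_i = f_i/49:
  p = 8/49 = 0.163265: log2(p) = -2.614710, -p*log2(p) = 0.426891
  p = 17/49 = 0.346939: log2(p) = -1.527247, -p*log2(p) = 0.529861
  p = 12/49 = 0.244898: log2(p) = -2.029747, -p*log2(p) = 0.497081
  p = 11/49 = 0.224490: log2(p) = -2.155278, -p*log2(p) = 0.483838
  p = 1/49 = 0.020408: log2(p) = -5.614710, -p*log2(p) = 0.114586
H = 0.426891 + 0.529861 + 0.497081 + 0.483838 + 0.114586 = 2.052257

H = 2.0523 bits/symbol


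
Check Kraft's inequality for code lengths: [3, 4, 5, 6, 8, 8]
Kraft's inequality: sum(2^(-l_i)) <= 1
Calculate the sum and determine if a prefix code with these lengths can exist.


Sum = 2^(-3) + 2^(-4) + 2^(-5) + 2^(-6) + 2^(-8) + 2^(-8)
    = 0.125 + 0.0625 + 0.03125 + 0.015625 + 0.00390625 + 0.00390625
    = 62/256 = 0.2421875
Since 0.2421875 <= 1, Kraft's inequality IS satisfied.
A prefix code with these lengths CAN exist.

Kraft sum = 0.2421875. Satisfied.


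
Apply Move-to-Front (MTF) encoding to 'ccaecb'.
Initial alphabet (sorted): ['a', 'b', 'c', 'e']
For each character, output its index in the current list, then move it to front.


MTF encoding:
'c': index 2 in ['a', 'b', 'c', 'e'] -> ['c', 'a', 'b', 'e']
'c': index 0 in ['c', 'a', 'b', 'e'] -> ['c', 'a', 'b', 'e']
'a': index 1 in ['c', 'a', 'b', 'e'] -> ['a', 'c', 'b', 'e']
'e': index 3 in ['a', 'c', 'b', 'e'] -> ['e', 'a', 'c', 'b']
'c': index 2 in ['e', 'a', 'c', 'b'] -> ['c', 'e', 'a', 'b']
'b': index 3 in ['c', 'e', 'a', 'b'] -> ['b', 'c', 'e', 'a']


Output: [2, 0, 1, 3, 2, 3]


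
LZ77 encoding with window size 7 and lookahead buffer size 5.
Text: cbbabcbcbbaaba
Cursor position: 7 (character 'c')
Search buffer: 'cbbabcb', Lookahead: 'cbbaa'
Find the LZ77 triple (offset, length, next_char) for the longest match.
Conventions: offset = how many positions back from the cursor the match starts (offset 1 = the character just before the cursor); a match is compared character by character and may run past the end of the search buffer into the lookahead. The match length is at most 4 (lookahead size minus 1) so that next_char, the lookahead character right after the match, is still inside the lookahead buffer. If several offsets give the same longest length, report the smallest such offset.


Try each offset into the search buffer:
  offset=1 (pos 6, char 'b'): match length 0
  offset=2 (pos 5, char 'c'): match length 2
  offset=3 (pos 4, char 'b'): match length 0
  offset=4 (pos 3, char 'a'): match length 0
  offset=5 (pos 2, char 'b'): match length 0
  offset=6 (pos 1, char 'b'): match length 0
  offset=7 (pos 0, char 'c'): match length 4
Longest match has length 4 at offset 7.
next_char = character at position 7 + 4 = 11 -> 'a'

Best match: offset=7, length=4 (matching 'cbba' starting at position 0)
LZ77 triple: (7, 4, 'a')


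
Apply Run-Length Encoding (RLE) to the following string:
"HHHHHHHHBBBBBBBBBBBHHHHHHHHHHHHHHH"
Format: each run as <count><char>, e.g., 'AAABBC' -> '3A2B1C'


Scanning runs left to right:
  i=0: run of 'H' x 8 -> '8H'
  i=8: run of 'B' x 11 -> '11B'
  i=19: run of 'H' x 15 -> '15H'

RLE = 8H11B15H


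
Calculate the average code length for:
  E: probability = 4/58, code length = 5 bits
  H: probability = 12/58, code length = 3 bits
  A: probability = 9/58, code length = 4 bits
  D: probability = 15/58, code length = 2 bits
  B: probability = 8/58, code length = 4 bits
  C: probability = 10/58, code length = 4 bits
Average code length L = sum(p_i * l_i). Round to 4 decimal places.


Weighted contributions p_i * l_i:
  E: (4/58) * 5 = 20/58
  H: (12/58) * 3 = 36/58
  A: (9/58) * 4 = 36/58
  D: (15/58) * 2 = 30/58
  B: (8/58) * 4 = 32/58
  C: (10/58) * 4 = 40/58
Sum = (20 + 36 + 36 + 30 + 32 + 40)/58 = 194/58

L = 194/58 = 3.3448 bits/symbol


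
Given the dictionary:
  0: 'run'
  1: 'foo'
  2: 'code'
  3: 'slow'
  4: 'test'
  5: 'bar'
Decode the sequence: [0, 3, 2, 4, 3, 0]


Look up each index in the dictionary:
  0 -> 'run'
  3 -> 'slow'
  2 -> 'code'
  4 -> 'test'
  3 -> 'slow'
  0 -> 'run'

Decoded: "run slow code test slow run"


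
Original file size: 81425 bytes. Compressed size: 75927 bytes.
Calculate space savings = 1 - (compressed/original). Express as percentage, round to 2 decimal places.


ratio = compressed/original = 75927/81425 = 0.932478
savings = 1 - ratio = 1 - 0.932478 = 0.067522
as a percentage: 0.067522 * 100 = 6.75%

Space savings = 1 - 75927/81425 = 6.75%


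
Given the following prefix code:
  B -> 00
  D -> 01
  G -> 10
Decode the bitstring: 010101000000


Decoding step by step:
Bits 01 -> D
Bits 01 -> D
Bits 01 -> D
Bits 00 -> B
Bits 00 -> B
Bits 00 -> B


Decoded message: DDDBBB


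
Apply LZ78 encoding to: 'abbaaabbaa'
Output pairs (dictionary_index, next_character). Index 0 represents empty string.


LZ78 encoding steps:
Dictionary: {0: ''}
Step 1: w='' (idx 0), next='a' -> output (0, 'a'), add 'a' as idx 1
Step 2: w='' (idx 0), next='b' -> output (0, 'b'), add 'b' as idx 2
Step 3: w='b' (idx 2), next='a' -> output (2, 'a'), add 'ba' as idx 3
Step 4: w='a' (idx 1), next='a' -> output (1, 'a'), add 'aa' as idx 4
Step 5: w='b' (idx 2), next='b' -> output (2, 'b'), add 'bb' as idx 5
Step 6: w='aa' (idx 4), end of input -> output (4, '')


Encoded: [(0, 'a'), (0, 'b'), (2, 'a'), (1, 'a'), (2, 'b'), (4, '')]


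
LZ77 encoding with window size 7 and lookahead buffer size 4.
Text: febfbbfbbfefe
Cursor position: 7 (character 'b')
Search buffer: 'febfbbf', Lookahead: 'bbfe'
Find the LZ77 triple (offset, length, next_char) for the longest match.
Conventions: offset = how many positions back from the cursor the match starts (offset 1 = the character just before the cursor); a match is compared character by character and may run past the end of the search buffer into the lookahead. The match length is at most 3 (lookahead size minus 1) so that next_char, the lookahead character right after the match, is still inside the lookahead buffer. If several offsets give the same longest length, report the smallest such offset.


Try each offset into the search buffer:
  offset=1 (pos 6, char 'f'): match length 0
  offset=2 (pos 5, char 'b'): match length 1
  offset=3 (pos 4, char 'b'): match length 3
  offset=4 (pos 3, char 'f'): match length 0
  offset=5 (pos 2, char 'b'): match length 1
  offset=6 (pos 1, char 'e'): match length 0
  offset=7 (pos 0, char 'f'): match length 0
Longest match has length 3 at offset 3.
next_char = character at position 7 + 3 = 10 -> 'e'

Best match: offset=3, length=3 (matching 'bbf' starting at position 4)
LZ77 triple: (3, 3, 'e')


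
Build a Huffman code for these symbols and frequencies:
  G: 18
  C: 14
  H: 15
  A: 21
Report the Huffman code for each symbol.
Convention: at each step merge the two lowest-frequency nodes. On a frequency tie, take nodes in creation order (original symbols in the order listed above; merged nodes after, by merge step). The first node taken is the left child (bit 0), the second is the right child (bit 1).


Huffman tree construction:
Step 1: Merge C(14) + H(15) = 29
Step 2: Merge G(18) + A(21) = 39
Step 3: Merge (C+H)(29) + (G+A)(39) = 68
Read each symbol's code off the tree from the root (left child = 0, right child = 1).

Codes:
  G: 10 (length 2)
  C: 00 (length 2)
  H: 01 (length 2)
  A: 11 (length 2)
Average code length: 136/68 = 2.0000 bits/symbol


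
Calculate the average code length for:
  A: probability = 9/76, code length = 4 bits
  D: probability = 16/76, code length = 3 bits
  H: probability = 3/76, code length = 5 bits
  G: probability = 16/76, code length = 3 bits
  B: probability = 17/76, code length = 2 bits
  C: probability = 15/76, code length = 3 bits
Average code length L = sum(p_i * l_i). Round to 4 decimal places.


Weighted contributions p_i * l_i:
  A: (9/76) * 4 = 36/76
  D: (16/76) * 3 = 48/76
  H: (3/76) * 5 = 15/76
  G: (16/76) * 3 = 48/76
  B: (17/76) * 2 = 34/76
  C: (15/76) * 3 = 45/76
Sum = (36 + 48 + 15 + 48 + 34 + 45)/76 = 226/76

L = 226/76 = 2.9737 bits/symbol


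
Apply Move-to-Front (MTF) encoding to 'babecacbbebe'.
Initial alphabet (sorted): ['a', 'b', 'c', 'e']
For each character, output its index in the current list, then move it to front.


MTF encoding:
'b': index 1 in ['a', 'b', 'c', 'e'] -> ['b', 'a', 'c', 'e']
'a': index 1 in ['b', 'a', 'c', 'e'] -> ['a', 'b', 'c', 'e']
'b': index 1 in ['a', 'b', 'c', 'e'] -> ['b', 'a', 'c', 'e']
'e': index 3 in ['b', 'a', 'c', 'e'] -> ['e', 'b', 'a', 'c']
'c': index 3 in ['e', 'b', 'a', 'c'] -> ['c', 'e', 'b', 'a']
'a': index 3 in ['c', 'e', 'b', 'a'] -> ['a', 'c', 'e', 'b']
'c': index 1 in ['a', 'c', 'e', 'b'] -> ['c', 'a', 'e', 'b']
'b': index 3 in ['c', 'a', 'e', 'b'] -> ['b', 'c', 'a', 'e']
'b': index 0 in ['b', 'c', 'a', 'e'] -> ['b', 'c', 'a', 'e']
'e': index 3 in ['b', 'c', 'a', 'e'] -> ['e', 'b', 'c', 'a']
'b': index 1 in ['e', 'b', 'c', 'a'] -> ['b', 'e', 'c', 'a']
'e': index 1 in ['b', 'e', 'c', 'a'] -> ['e', 'b', 'c', 'a']


Output: [1, 1, 1, 3, 3, 3, 1, 3, 0, 3, 1, 1]


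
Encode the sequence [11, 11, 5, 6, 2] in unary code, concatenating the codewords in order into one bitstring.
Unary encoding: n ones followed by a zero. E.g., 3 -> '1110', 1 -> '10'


Encode each number as n ones followed by a terminating 0:
  11 -> 111111111110 (12 bits)
  11 -> 111111111110 (12 bits)
  5 -> 111110 (6 bits)
  6 -> 1111110 (7 bits)
  2 -> 110 (3 bits)
Total length = 12 + 12 + 6 + 7 + 3 = 40 bits.

Unary([11, 11, 5, 6, 2]) = 1111111111101111111111101111101111110110 (40 bits)


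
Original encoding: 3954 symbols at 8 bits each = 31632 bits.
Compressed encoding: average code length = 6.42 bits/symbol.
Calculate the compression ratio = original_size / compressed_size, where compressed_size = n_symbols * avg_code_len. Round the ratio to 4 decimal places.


original_size = n_symbols * orig_bits = 3954 * 8 = 31632 bits
compressed_size = n_symbols * avg_code_len = 3954 * 6.42 = 25384.68 bits
ratio = original_size / compressed_size = 31632 / 25384.68 = 1.2461

Compression ratio = 1.2461


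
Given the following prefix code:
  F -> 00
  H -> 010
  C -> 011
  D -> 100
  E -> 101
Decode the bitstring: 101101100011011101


Decoding step by step:
Bits 101 -> E
Bits 101 -> E
Bits 100 -> D
Bits 011 -> C
Bits 011 -> C
Bits 101 -> E


Decoded message: EEDCCE


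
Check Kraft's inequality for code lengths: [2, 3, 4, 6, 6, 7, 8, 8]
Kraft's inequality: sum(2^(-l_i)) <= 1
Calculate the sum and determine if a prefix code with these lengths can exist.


Sum = 2^(-2) + 2^(-3) + 2^(-4) + 2^(-6) + 2^(-6) + 2^(-7) + 2^(-8) + 2^(-8)
    = 0.25 + 0.125 + 0.0625 + 0.015625 + 0.015625 + 0.0078125 + 0.00390625 + 0.00390625
    = 124/256 = 0.484375
Since 0.484375 <= 1, Kraft's inequality IS satisfied.
A prefix code with these lengths CAN exist.

Kraft sum = 0.484375. Satisfied.


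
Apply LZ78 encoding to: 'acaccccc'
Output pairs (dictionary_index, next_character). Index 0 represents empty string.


LZ78 encoding steps:
Dictionary: {0: ''}
Step 1: w='' (idx 0), next='a' -> output (0, 'a'), add 'a' as idx 1
Step 2: w='' (idx 0), next='c' -> output (0, 'c'), add 'c' as idx 2
Step 3: w='a' (idx 1), next='c' -> output (1, 'c'), add 'ac' as idx 3
Step 4: w='c' (idx 2), next='c' -> output (2, 'c'), add 'cc' as idx 4
Step 5: w='cc' (idx 4), end of input -> output (4, '')


Encoded: [(0, 'a'), (0, 'c'), (1, 'c'), (2, 'c'), (4, '')]


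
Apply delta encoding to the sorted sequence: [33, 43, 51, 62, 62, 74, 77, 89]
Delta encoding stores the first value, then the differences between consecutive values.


First value: 33
Deltas:
  43 - 33 = 10
  51 - 43 = 8
  62 - 51 = 11
  62 - 62 = 0
  74 - 62 = 12
  77 - 74 = 3
  89 - 77 = 12


Delta encoded: [33, 10, 8, 11, 0, 12, 3, 12]


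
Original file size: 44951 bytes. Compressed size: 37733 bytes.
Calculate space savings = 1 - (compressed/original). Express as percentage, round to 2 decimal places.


ratio = compressed/original = 37733/44951 = 0.839425
savings = 1 - ratio = 1 - 0.839425 = 0.160575
as a percentage: 0.160575 * 100 = 16.06%

Space savings = 1 - 37733/44951 = 16.06%


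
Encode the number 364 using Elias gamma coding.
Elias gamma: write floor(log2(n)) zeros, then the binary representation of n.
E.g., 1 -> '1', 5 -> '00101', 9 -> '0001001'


num_bits = floor(log2(364)) + 1 = 9
leading_zeros = num_bits - 1 = 8
binary(364) = 101101100

Elias gamma(364) = '00000000' + '101101100' = 00000000101101100 (17 bits)


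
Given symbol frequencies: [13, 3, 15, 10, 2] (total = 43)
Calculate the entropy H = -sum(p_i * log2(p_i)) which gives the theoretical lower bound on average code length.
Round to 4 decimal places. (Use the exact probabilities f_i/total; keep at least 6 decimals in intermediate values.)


Per-symbol terms -p_i * log2(p_i) with p_i = f_i/43:
  p = 13/43 = 0.302326: log2(p) = -1.725825, -p*log2(p) = 0.521761
  p = 3/43 = 0.069767: log2(p) = -3.841302, -p*log2(p) = 0.267998
  p = 15/43 = 0.348837: log2(p) = -1.519374, -p*log2(p) = 0.530014
  p = 10/43 = 0.232558: log2(p) = -2.104337, -p*log2(p) = 0.489381
  p = 2/43 = 0.046512: log2(p) = -4.426265, -p*log2(p) = 0.205873
H = 0.521761 + 0.267998 + 0.530014 + 0.489381 + 0.205873 = 2.015027

H = 2.015 bits/symbol


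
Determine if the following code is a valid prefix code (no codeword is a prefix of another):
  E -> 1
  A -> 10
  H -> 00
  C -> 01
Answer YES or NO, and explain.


Checking each pair (does one codeword prefix another?):
  E='1' vs A='10': prefix -- VIOLATION

NO -- this is NOT a valid prefix code. E (1) is a prefix of A (10).


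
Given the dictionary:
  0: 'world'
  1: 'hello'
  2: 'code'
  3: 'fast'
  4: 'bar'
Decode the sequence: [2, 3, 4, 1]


Look up each index in the dictionary:
  2 -> 'code'
  3 -> 'fast'
  4 -> 'bar'
  1 -> 'hello'

Decoded: "code fast bar hello"


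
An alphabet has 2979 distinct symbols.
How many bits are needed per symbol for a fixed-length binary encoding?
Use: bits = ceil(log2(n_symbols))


log2(2979) = 11.5406
Bracket: 2^11 = 2048 < 2979 <= 2^12 = 4096
So ceil(log2(2979)) = 12

bits = ceil(log2(2979)) = ceil(11.5406) = 12 bits


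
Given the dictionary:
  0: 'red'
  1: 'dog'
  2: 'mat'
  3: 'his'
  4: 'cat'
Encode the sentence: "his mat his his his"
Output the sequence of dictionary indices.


Look up each word in the dictionary:
  'his' -> 3
  'mat' -> 2
  'his' -> 3
  'his' -> 3
  'his' -> 3

Encoded: [3, 2, 3, 3, 3]


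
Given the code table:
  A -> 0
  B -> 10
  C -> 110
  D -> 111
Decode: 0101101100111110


Decoding:
0 -> A
10 -> B
110 -> C
110 -> C
0 -> A
111 -> D
110 -> C


Result: ABCCADC


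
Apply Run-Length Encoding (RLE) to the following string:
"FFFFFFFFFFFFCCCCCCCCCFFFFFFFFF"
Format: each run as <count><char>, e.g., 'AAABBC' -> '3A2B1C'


Scanning runs left to right:
  i=0: run of 'F' x 12 -> '12F'
  i=12: run of 'C' x 9 -> '9C'
  i=21: run of 'F' x 9 -> '9F'

RLE = 12F9C9F


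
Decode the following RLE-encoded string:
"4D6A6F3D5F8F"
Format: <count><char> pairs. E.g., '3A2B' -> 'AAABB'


Expanding each <count><char> pair:
  4D -> 'DDDD'
  6A -> 'AAAAAA'
  6F -> 'FFFFFF'
  3D -> 'DDD'
  5F -> 'FFFFF'
  8F -> 'FFFFFFFF'

Decoded = DDDDAAAAAAFFFFFFDDDFFFFFFFFFFFFF


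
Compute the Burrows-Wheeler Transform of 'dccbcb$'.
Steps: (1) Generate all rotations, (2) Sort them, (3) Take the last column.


Rotations (sorted):
  0: $dccbcb -> last char: b
  1: b$dccbc -> last char: c
  2: bcb$dcc -> last char: c
  3: cb$dccb -> last char: b
  4: cbcb$dc -> last char: c
  5: ccbcb$d -> last char: d
  6: dccbcb$ -> last char: $


BWT = bccbcd$


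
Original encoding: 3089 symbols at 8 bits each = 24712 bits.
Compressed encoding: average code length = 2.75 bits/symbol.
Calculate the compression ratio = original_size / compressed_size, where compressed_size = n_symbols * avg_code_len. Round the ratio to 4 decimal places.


original_size = n_symbols * orig_bits = 3089 * 8 = 24712 bits
compressed_size = n_symbols * avg_code_len = 3089 * 2.75 = 8494.75 bits
ratio = original_size / compressed_size = 24712 / 8494.75 = 2.9091

Compression ratio = 2.9091


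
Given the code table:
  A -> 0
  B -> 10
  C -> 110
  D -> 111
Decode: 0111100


Decoding:
0 -> A
111 -> D
10 -> B
0 -> A


Result: ADBA


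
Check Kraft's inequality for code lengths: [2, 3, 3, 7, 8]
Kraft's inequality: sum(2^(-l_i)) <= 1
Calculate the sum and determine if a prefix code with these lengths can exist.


Sum = 2^(-2) + 2^(-3) + 2^(-3) + 2^(-7) + 2^(-8)
    = 0.25 + 0.125 + 0.125 + 0.0078125 + 0.00390625
    = 131/256 = 0.51171875
Since 0.51171875 <= 1, Kraft's inequality IS satisfied.
A prefix code with these lengths CAN exist.

Kraft sum = 0.51171875. Satisfied.


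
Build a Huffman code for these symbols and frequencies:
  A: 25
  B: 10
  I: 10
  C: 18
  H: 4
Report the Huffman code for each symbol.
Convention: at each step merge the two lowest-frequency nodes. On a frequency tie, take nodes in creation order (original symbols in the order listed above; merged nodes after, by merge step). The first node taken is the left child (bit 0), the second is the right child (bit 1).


Huffman tree construction:
Step 1: Merge H(4) + B(10) = 14
Step 2: Merge I(10) + (H+B)(14) = 24
Step 3: Merge C(18) + (I+(H+B))(24) = 42
Step 4: Merge A(25) + (C+(I+(H+B)))(42) = 67
Read each symbol's code off the tree from the root (left child = 0, right child = 1).

Codes:
  A: 0 (length 1)
  B: 1111 (length 4)
  I: 110 (length 3)
  C: 10 (length 2)
  H: 1110 (length 4)
Average code length: 147/67 = 2.1940 bits/symbol


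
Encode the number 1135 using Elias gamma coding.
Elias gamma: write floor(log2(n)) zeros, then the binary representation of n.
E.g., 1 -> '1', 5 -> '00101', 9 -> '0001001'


num_bits = floor(log2(1135)) + 1 = 11
leading_zeros = num_bits - 1 = 10
binary(1135) = 10001101111

Elias gamma(1135) = '0000000000' + '10001101111' = 000000000010001101111 (21 bits)


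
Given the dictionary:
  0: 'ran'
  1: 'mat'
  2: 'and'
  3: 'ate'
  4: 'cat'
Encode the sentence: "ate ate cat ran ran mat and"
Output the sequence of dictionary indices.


Look up each word in the dictionary:
  'ate' -> 3
  'ate' -> 3
  'cat' -> 4
  'ran' -> 0
  'ran' -> 0
  'mat' -> 1
  'and' -> 2

Encoded: [3, 3, 4, 0, 0, 1, 2]


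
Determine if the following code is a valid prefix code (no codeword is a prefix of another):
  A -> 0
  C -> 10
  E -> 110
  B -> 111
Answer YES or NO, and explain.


Checking each pair (does one codeword prefix another?):
  A='0' vs C='10': no prefix
  A='0' vs E='110': no prefix
  A='0' vs B='111': no prefix
  C='10' vs A='0': no prefix
  C='10' vs E='110': no prefix
  C='10' vs B='111': no prefix
  E='110' vs A='0': no prefix
  E='110' vs C='10': no prefix
  E='110' vs B='111': no prefix
  B='111' vs A='0': no prefix
  B='111' vs C='10': no prefix
  B='111' vs E='110': no prefix
No violation found over all pairs.

YES -- this is a valid prefix code. No codeword is a prefix of any other codeword.


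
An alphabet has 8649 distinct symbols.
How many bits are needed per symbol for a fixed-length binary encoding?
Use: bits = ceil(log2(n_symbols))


log2(8649) = 13.0783
Bracket: 2^13 = 8192 < 8649 <= 2^14 = 16384
So ceil(log2(8649)) = 14

bits = ceil(log2(8649)) = ceil(13.0783) = 14 bits


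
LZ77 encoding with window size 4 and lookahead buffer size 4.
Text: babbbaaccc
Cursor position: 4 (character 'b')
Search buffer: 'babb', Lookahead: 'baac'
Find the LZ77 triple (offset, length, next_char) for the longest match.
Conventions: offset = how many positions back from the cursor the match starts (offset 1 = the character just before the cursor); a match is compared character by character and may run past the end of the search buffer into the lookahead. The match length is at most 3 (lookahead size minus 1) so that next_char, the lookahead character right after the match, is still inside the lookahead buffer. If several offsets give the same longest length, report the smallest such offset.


Try each offset into the search buffer:
  offset=1 (pos 3, char 'b'): match length 1
  offset=2 (pos 2, char 'b'): match length 1
  offset=3 (pos 1, char 'a'): match length 0
  offset=4 (pos 0, char 'b'): match length 2
Longest match has length 2 at offset 4.
next_char = character at position 4 + 2 = 6 -> 'a'

Best match: offset=4, length=2 (matching 'ba' starting at position 0)
LZ77 triple: (4, 2, 'a')


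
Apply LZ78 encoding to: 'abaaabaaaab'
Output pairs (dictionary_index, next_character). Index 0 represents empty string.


LZ78 encoding steps:
Dictionary: {0: ''}
Step 1: w='' (idx 0), next='a' -> output (0, 'a'), add 'a' as idx 1
Step 2: w='' (idx 0), next='b' -> output (0, 'b'), add 'b' as idx 2
Step 3: w='a' (idx 1), next='a' -> output (1, 'a'), add 'aa' as idx 3
Step 4: w='a' (idx 1), next='b' -> output (1, 'b'), add 'ab' as idx 4
Step 5: w='aa' (idx 3), next='a' -> output (3, 'a'), add 'aaa' as idx 5
Step 6: w='ab' (idx 4), end of input -> output (4, '')


Encoded: [(0, 'a'), (0, 'b'), (1, 'a'), (1, 'b'), (3, 'a'), (4, '')]


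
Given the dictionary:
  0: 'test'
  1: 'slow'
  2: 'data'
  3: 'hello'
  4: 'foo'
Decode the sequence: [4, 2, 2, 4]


Look up each index in the dictionary:
  4 -> 'foo'
  2 -> 'data'
  2 -> 'data'
  4 -> 'foo'

Decoded: "foo data data foo"


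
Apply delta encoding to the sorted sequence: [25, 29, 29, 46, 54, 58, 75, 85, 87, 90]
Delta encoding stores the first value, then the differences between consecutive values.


First value: 25
Deltas:
  29 - 25 = 4
  29 - 29 = 0
  46 - 29 = 17
  54 - 46 = 8
  58 - 54 = 4
  75 - 58 = 17
  85 - 75 = 10
  87 - 85 = 2
  90 - 87 = 3


Delta encoded: [25, 4, 0, 17, 8, 4, 17, 10, 2, 3]


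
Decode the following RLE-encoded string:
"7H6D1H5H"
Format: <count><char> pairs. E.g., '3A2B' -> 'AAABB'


Expanding each <count><char> pair:
  7H -> 'HHHHHHH'
  6D -> 'DDDDDD'
  1H -> 'H'
  5H -> 'HHHHH'

Decoded = HHHHHHHDDDDDDHHHHHH


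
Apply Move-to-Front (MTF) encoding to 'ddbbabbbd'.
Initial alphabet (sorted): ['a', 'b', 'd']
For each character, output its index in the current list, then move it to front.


MTF encoding:
'd': index 2 in ['a', 'b', 'd'] -> ['d', 'a', 'b']
'd': index 0 in ['d', 'a', 'b'] -> ['d', 'a', 'b']
'b': index 2 in ['d', 'a', 'b'] -> ['b', 'd', 'a']
'b': index 0 in ['b', 'd', 'a'] -> ['b', 'd', 'a']
'a': index 2 in ['b', 'd', 'a'] -> ['a', 'b', 'd']
'b': index 1 in ['a', 'b', 'd'] -> ['b', 'a', 'd']
'b': index 0 in ['b', 'a', 'd'] -> ['b', 'a', 'd']
'b': index 0 in ['b', 'a', 'd'] -> ['b', 'a', 'd']
'd': index 2 in ['b', 'a', 'd'] -> ['d', 'b', 'a']


Output: [2, 0, 2, 0, 2, 1, 0, 0, 2]


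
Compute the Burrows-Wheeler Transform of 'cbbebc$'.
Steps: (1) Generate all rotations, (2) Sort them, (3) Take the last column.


Rotations (sorted):
  0: $cbbebc -> last char: c
  1: bbebc$c -> last char: c
  2: bc$cbbe -> last char: e
  3: bebc$cb -> last char: b
  4: c$cbbeb -> last char: b
  5: cbbebc$ -> last char: $
  6: ebc$cbb -> last char: b


BWT = ccebb$b


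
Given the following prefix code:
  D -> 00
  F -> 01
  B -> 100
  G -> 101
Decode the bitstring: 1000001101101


Decoding step by step:
Bits 100 -> B
Bits 00 -> D
Bits 01 -> F
Bits 101 -> G
Bits 101 -> G


Decoded message: BDFGG


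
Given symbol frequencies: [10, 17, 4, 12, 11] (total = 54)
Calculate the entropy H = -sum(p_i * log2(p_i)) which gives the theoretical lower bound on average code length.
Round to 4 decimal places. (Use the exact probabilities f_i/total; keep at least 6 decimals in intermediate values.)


Per-symbol terms -p_i * log2(p_i) with p_i = f_i/54:
  p = 10/54 = 0.185185: log2(p) = -2.432959, -p*log2(p) = 0.450548
  p = 17/54 = 0.314815: log2(p) = -1.667425, -p*log2(p) = 0.524930
  p = 4/54 = 0.074074: log2(p) = -3.754888, -p*log2(p) = 0.278140
  p = 12/54 = 0.222222: log2(p) = -2.169925, -p*log2(p) = 0.482206
  p = 11/54 = 0.203704: log2(p) = -2.295456, -p*log2(p) = 0.467593
H = 0.450548 + 0.524930 + 0.278140 + 0.482206 + 0.467593 = 2.203417

H = 2.2034 bits/symbol


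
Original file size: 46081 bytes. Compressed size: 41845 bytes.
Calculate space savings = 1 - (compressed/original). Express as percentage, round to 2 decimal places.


ratio = compressed/original = 41845/46081 = 0.908075
savings = 1 - ratio = 1 - 0.908075 = 0.091925
as a percentage: 0.091925 * 100 = 9.19%

Space savings = 1 - 41845/46081 = 9.19%


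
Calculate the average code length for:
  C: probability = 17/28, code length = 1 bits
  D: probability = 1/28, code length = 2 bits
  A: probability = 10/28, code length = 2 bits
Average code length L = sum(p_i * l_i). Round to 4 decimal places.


Weighted contributions p_i * l_i:
  C: (17/28) * 1 = 17/28
  D: (1/28) * 2 = 2/28
  A: (10/28) * 2 = 20/28
Sum = (17 + 2 + 20)/28 = 39/28

L = 39/28 = 1.3929 bits/symbol
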